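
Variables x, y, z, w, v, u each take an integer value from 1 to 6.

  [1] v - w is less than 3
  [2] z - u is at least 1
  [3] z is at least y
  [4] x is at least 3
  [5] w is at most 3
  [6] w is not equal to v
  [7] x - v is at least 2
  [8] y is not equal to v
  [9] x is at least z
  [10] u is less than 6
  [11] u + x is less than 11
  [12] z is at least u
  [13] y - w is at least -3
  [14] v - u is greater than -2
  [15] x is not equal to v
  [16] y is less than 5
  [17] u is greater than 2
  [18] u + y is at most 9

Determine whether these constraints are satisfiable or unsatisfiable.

Satisfiable

Take x = 6, y = 3, z = 6, w = 3, v = 4, u = 3. Then constraint 1: v - w = 1; constraint 2: z - u = 3, and every other listed constraint is also met.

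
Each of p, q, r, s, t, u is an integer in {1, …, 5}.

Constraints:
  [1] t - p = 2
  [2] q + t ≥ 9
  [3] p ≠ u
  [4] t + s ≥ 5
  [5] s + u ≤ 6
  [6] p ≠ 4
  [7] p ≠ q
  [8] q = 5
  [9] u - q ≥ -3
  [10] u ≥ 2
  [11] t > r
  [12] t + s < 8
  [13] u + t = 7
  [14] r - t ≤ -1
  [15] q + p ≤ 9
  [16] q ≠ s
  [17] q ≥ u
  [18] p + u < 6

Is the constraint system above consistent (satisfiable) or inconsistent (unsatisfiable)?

Satisfiable

Setting (p, q, r, s, t, u) = (3, 5, 3, 2, 5, 2) satisfies everything: constraint 1: t - p = 2; constraint 2: q + t = 10; constraint 4: t + s = 7, and the others follow.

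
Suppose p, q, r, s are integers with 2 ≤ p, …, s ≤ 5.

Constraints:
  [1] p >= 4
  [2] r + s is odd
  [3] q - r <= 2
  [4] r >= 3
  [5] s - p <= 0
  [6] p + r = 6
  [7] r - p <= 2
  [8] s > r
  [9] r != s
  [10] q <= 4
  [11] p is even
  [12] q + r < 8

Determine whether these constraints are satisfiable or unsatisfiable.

From constraint 1: p ≥ 4. From constraint 4: r ≥ 3. Hence p + r ≥ 7. But constraint 6 requires p + r = 6, and 6 < 7. Contradiction.

Unsatisfiable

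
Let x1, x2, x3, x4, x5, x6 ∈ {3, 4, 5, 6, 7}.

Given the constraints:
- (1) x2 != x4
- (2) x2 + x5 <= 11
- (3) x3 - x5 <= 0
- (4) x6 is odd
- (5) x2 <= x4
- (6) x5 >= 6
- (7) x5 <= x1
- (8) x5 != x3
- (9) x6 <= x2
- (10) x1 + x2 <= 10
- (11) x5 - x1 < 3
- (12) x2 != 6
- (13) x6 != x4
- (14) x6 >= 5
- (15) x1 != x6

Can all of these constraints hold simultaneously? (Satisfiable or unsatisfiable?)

From constraints 6 and 7: x1 ≥ x5 ≥ 6. From constraints 9 and 14: x2 ≥ x6 ≥ 5. Hence x1 + x2 ≥ 11. But constraint 10 requires x1 + x2 ≤ 10, and 10 < 11. Contradiction.

Unsatisfiable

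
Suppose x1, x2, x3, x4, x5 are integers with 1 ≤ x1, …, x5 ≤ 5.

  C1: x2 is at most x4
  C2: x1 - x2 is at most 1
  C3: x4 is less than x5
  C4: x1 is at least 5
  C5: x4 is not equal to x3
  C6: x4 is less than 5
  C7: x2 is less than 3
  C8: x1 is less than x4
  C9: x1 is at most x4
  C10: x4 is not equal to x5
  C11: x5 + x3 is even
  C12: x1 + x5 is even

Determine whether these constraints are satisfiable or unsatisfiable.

Unsatisfiable

From constraints 4 and 9: x4 ≥ x1 and x1 ≥ 5, so x4 ≥ 5. From constraint 6: x4 ≤ 4. But 4 < 5, so no value of x4 works.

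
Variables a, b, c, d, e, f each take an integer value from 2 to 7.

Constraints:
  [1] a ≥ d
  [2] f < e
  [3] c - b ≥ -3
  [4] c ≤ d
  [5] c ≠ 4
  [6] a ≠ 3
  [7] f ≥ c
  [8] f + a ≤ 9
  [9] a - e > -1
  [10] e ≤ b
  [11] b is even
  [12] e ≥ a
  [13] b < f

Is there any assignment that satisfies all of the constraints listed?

Constraints 2, 10, and 13 give e ≤ b, b < f, f < e. Chaining: e ≤ b < f < e, which forces e < e — impossible.

Unsatisfiable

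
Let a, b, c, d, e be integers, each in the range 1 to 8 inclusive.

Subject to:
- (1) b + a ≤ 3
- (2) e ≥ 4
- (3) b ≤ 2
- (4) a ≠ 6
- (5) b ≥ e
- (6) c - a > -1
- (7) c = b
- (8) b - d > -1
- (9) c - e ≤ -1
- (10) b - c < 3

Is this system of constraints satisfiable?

Unsatisfiable

From constraint 2: e ≥ 4. From constraints 3 and 5: e ≤ b and b ≤ 2, so e ≤ 2. But 2 < 4, so no value of e works.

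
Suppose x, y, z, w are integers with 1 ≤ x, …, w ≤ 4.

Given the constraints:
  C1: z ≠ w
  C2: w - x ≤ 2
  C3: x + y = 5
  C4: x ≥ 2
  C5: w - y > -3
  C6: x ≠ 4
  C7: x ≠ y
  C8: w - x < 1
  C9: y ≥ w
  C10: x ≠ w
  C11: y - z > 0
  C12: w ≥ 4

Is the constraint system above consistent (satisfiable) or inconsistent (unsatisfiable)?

From constraint 4: x ≥ 2. From constraints 9 and 12: y ≥ w ≥ 4. Hence x + y ≥ 6. But constraint 3 requires x + y = 5, and 5 < 6. Contradiction.

Unsatisfiable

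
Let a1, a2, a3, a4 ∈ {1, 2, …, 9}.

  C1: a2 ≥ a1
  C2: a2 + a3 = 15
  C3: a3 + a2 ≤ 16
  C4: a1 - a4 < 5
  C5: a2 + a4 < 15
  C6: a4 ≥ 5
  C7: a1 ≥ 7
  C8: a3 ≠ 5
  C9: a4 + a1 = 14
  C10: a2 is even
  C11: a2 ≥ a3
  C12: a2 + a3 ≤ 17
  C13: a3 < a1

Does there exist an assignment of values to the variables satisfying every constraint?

Take a1 = 8, a2 = 8, a3 = 7, a4 = 6. Then constraint 2: a2 + a3 = 15; constraint 3: a3 + a2 = 15, and every other listed constraint is also met.

Satisfiable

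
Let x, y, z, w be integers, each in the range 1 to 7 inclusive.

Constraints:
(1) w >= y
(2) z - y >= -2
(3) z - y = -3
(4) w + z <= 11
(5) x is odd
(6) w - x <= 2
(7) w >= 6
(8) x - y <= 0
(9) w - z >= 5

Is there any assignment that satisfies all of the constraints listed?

Unsatisfiable

Constraints 2, 6, 8, and 9 give z − y ≥ -2, y − x ≥ 0, x − w ≥ -2, w − z ≥ 5.
Adding all 4 inequalities: the left sides telescope to 0, and the right sides sum to (-2) + 0 + (-2) + 5 = 1. So 0 ≥ 1, which is false.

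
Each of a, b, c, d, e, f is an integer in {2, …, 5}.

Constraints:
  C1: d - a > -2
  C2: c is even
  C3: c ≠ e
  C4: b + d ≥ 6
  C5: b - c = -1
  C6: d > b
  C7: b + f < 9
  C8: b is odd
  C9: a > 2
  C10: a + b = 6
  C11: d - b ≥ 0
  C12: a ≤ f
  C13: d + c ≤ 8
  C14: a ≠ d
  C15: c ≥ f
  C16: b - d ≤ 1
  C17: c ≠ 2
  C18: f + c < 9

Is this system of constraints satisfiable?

Satisfiable

Take a = 3, b = 3, c = 4, d = 4, e = 2, f = 4. Then constraint 1: d - a = 1; constraint 4: b + d = 7, and every other listed constraint is also met.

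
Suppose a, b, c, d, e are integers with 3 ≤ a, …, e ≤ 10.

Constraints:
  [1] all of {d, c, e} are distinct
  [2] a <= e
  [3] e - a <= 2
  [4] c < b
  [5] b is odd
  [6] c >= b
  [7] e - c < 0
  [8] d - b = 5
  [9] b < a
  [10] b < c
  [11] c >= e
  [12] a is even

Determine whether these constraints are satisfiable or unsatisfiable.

Constraints 2, 4, 7, and 9 give e < c, c < b, b < a, a ≤ e. Chaining: e < c < b < a ≤ e, which forces e < e — impossible.

Unsatisfiable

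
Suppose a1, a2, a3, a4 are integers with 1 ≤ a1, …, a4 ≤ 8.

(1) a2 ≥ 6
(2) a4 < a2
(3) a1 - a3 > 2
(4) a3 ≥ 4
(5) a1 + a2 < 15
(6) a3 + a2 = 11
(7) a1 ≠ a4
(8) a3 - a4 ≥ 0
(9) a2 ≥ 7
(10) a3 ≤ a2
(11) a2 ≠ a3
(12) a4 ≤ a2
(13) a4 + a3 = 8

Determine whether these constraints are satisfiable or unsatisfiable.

Satisfiable

The assignment a1 = 7, a2 = 7, a3 = 4, a4 = 4 works:
  constraint 3 holds since a1 - a3 = 3.
  constraint 5 holds since a1 + a2 = 14.
  constraint 6 holds since a3 + a2 = 11.
The rest check out directly.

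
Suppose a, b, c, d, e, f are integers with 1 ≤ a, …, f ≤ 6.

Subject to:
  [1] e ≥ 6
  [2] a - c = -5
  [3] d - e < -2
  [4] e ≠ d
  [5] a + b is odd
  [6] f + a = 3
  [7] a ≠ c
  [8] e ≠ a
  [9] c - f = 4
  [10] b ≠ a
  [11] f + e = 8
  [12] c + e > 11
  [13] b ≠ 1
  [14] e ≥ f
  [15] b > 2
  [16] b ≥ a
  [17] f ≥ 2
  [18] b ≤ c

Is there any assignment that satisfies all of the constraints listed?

Satisfiable

Try a = 1, b = 6, c = 6, d = 1, e = 6, f = 2.
Check constraint 2: a - c = -5; constraint 3: d - e = -5. The remaining constraints are straightforward to verify.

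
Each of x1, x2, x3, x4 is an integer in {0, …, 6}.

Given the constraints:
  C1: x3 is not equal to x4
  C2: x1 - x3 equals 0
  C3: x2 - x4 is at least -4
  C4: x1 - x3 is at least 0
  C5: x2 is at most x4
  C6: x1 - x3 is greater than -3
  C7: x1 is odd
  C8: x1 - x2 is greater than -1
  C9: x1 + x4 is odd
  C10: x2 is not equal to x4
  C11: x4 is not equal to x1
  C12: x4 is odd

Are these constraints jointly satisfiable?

Unsatisfiable

Constraint 7 makes x1 odd and constraint 12 makes x4 odd, so x1 + x4 must be even. Constraint 9 says x1 + x4 is odd — contradiction.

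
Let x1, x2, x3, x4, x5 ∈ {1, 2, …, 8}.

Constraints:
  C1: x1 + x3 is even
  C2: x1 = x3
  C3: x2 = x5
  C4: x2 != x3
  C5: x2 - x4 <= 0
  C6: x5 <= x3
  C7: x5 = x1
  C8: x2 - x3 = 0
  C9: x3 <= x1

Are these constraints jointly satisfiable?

From constraints 2, 3, and 7, x2 = x5 = x1 = x3, so x2 = x3. But constraint 4 says x2 ≠ x3. Contradiction.

Unsatisfiable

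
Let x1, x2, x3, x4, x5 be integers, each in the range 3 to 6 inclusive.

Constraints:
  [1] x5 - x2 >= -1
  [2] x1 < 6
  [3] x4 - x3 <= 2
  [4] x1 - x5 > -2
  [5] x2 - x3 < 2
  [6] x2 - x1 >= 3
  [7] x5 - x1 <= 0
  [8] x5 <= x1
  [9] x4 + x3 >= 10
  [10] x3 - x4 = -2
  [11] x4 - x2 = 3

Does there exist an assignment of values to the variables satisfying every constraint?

Unsatisfiable

Constraints 1, 6, and 7 give x1 − x5 ≥ 0, x5 − x2 ≥ -1, x2 − x1 ≥ 3.
Adding all 3 inequalities: the left sides telescope to 0, and the right sides sum to 0 + (-1) + 3 = 2. So 0 ≥ 2, which is false.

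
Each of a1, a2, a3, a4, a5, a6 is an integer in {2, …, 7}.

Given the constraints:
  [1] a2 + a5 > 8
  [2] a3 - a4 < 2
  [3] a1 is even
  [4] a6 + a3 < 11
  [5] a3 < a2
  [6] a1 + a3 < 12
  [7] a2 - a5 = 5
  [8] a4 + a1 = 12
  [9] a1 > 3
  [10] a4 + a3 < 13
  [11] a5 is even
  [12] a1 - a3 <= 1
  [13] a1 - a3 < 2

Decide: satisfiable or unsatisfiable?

Satisfiable

Take a1 = 6, a2 = 7, a3 = 5, a4 = 6, a5 = 2, a6 = 5. Then constraint 1: a2 + a5 = 9; constraint 2: a3 - a4 = -1, and every other listed constraint is also met.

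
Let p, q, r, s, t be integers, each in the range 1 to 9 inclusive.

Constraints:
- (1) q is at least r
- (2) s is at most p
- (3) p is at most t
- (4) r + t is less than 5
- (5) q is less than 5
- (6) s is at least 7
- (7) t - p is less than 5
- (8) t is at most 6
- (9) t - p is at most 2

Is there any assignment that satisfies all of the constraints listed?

Unsatisfiable

From constraints 2 and 6: p ≥ s and s ≥ 7, so p ≥ 7. From constraints 3 and 8: p ≤ t and t ≤ 6, so p ≤ 6. But 6 < 7, so no value of p works.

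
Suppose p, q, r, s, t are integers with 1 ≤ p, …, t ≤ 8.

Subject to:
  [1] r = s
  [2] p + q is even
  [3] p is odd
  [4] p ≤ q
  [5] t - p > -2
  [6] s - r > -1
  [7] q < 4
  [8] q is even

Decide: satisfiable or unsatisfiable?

Constraint 3 makes p odd and constraint 8 makes q even, so p + q must be odd. Constraint 2 says p + q is even — contradiction.

Unsatisfiable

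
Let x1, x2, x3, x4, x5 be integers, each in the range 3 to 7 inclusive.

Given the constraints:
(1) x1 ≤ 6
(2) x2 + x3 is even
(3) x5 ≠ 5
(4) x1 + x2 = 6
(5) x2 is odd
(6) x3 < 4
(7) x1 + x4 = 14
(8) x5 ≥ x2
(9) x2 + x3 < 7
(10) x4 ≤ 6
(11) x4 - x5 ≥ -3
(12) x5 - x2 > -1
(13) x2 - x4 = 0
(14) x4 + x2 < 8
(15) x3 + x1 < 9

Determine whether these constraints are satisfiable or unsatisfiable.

From constraint 1: x1 ≤ 6. From constraint 10: x4 ≤ 6. Hence x1 + x4 ≤ 12. But constraint 7 requires x1 + x4 = 14, and 14 > 12. Contradiction.

Unsatisfiable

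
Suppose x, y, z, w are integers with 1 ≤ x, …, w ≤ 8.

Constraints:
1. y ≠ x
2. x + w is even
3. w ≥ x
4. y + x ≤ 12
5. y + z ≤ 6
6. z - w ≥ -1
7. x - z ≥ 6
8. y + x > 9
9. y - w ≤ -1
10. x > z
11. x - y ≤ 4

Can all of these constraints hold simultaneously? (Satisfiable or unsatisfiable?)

Constraints 6, 7, 9, and 11 give x − z ≥ 6, z − w ≥ -1, w − y ≥ 1, y − x ≥ -4.
Adding all 4 inequalities: the left sides telescope to 0, and the right sides sum to 6 + (-1) + 1 + (-4) = 2. So 0 ≥ 2, which is false.

Unsatisfiable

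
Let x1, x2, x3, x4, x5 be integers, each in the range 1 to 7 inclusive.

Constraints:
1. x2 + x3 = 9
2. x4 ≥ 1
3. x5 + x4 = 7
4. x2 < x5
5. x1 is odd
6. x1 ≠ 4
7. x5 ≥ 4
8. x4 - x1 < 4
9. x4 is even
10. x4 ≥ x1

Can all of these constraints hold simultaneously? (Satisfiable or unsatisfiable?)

Satisfiable

Setting (x1, x2, x3, x4, x5) = (1, 2, 7, 2, 5) satisfies everything: constraint 1: x2 + x3 = 9; constraint 3: x5 + x4 = 7, and the others follow.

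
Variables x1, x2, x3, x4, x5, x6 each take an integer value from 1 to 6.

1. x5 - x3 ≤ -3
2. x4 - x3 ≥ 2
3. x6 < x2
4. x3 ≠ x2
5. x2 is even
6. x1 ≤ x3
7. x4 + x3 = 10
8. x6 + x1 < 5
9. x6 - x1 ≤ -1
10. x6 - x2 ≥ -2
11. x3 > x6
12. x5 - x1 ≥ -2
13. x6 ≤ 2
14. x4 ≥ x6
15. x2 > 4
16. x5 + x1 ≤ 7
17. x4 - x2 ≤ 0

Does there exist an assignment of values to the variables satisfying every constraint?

Constraints 1, 2, 9, 10, 12, and 17 give x3 − x5 ≥ 3, x5 − x1 ≥ -2, x1 − x6 ≥ 1, x6 − x2 ≥ -2, x2 − x4 ≥ 0, x4 − x3 ≥ 2.
Adding all 6 inequalities: the left sides telescope to 0, and the right sides sum to 3 + (-2) + 1 + (-2) + 0 + 2 = 2. So 0 ≥ 2, which is false.

Unsatisfiable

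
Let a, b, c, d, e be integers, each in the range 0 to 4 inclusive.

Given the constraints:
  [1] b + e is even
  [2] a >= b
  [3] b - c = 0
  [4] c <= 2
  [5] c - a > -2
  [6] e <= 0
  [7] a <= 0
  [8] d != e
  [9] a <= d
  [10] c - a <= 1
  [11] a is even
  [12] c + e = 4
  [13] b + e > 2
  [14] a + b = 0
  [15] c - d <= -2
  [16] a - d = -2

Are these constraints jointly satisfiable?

From constraint 4: c ≤ 2. From constraint 6: e ≤ 0. Hence c + e ≤ 2. But constraint 12 requires c + e = 4, and 4 > 2. Contradiction.

Unsatisfiable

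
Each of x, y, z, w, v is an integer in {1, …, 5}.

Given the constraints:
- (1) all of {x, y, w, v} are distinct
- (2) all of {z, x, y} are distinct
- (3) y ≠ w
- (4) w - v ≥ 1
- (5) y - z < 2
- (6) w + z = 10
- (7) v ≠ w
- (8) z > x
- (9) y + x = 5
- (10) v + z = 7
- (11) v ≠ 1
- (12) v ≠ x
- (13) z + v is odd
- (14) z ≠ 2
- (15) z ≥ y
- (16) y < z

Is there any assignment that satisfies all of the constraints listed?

Satisfiable

The assignment x = 1, y = 4, z = 5, w = 5, v = 2 works:
  constraint 4 holds since w - v = 3.
  constraint 5 holds since y - z = -1.
The rest check out directly.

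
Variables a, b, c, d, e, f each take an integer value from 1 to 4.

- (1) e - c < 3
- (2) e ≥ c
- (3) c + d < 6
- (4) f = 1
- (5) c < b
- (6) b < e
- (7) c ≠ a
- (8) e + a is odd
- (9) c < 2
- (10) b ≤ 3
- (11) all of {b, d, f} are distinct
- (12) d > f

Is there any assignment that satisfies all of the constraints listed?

Take a = 2, b = 2, c = 1, d = 4, e = 3, f = 1. Then constraint 1: e - c = 2; constraint 3: c + d = 5, and every other listed constraint is also met.

Satisfiable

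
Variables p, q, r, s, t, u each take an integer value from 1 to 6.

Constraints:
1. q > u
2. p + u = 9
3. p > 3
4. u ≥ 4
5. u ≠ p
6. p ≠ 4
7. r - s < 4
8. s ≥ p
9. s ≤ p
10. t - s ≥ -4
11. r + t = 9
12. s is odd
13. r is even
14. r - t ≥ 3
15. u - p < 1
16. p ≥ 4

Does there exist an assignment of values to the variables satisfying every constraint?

The assignment p = 5, q = 6, r = 6, s = 5, t = 3, u = 4 works:
  constraint 2 holds since p + u = 9.
  constraint 7 holds since r - s = 1.
The rest check out directly.

Satisfiable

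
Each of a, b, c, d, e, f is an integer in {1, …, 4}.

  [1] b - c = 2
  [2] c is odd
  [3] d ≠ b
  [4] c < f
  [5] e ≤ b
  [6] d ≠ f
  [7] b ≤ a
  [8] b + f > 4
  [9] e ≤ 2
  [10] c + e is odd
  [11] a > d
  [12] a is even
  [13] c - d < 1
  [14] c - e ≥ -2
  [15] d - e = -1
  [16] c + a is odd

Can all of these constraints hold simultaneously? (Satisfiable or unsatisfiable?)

Try a = 4, b = 3, c = 1, d = 1, e = 2, f = 3.
Check constraint 1: b - c = 2; constraint 8: b + f = 6; constraint 13: c - d = 0. The remaining constraints are straightforward to verify.

Satisfiable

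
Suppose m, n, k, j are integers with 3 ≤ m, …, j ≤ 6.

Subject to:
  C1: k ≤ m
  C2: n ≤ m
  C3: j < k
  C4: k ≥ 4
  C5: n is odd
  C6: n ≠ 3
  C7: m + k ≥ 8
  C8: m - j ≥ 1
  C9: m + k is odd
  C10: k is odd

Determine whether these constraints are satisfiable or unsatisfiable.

Satisfiable

Try m = 6, n = 5, k = 5, j = 4.
Check constraint 5: n = 5 is odd; constraint 7: m + k = 11; constraint 8: m - j = 2. The remaining constraints are straightforward to verify.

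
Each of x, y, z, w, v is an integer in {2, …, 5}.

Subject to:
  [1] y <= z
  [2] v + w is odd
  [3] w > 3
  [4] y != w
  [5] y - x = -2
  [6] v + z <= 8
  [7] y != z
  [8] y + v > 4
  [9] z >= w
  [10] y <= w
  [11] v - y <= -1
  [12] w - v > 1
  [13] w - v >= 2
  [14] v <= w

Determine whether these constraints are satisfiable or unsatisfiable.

Satisfiable

One satisfying assignment is x = 5, y = 3, z = 5, w = 5, v = 2.
For the less obvious constraints — constraint 5: y - x = -2; constraint 6: v + z = 7; constraint 8: y + v = 5 — and the others hold by inspection.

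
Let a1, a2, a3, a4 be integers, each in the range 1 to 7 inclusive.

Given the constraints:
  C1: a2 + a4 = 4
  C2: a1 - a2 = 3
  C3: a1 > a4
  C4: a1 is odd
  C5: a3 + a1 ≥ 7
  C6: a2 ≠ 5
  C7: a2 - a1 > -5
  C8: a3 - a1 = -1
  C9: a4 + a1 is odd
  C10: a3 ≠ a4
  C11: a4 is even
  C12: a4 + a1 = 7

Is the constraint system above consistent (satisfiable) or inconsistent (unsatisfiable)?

The assignment a1 = 5, a2 = 2, a3 = 4, a4 = 2 works:
  constraint 1 holds since a2 + a4 = 4.
  constraint 2 holds since a1 - a2 = 3.
The rest check out directly.

Satisfiable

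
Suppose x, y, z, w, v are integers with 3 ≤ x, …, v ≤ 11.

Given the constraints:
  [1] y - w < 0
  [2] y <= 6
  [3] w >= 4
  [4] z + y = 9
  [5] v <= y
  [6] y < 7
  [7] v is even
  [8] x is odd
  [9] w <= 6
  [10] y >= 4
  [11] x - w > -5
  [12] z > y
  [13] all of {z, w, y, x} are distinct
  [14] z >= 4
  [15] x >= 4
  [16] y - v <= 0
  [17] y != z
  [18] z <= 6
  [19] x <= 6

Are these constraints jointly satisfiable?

Unsatisfiable

Constraints 2, 3, 9, 10, 14, 15, 18, and 19 confine each of z, w, y, x to the 3 values {4, …, 6}.
Constraint 13 requires all 4 of them to be distinct, but only 3 values are available — impossible by the pigeonhole principle.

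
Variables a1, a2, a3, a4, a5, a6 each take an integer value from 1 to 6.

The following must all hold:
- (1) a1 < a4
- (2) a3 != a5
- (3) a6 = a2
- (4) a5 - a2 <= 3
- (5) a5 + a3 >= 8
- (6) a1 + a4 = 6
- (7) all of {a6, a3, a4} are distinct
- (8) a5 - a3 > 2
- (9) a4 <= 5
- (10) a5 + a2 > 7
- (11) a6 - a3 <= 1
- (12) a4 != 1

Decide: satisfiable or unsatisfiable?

Satisfiable

Try a1 = 1, a2 = 4, a3 = 3, a4 = 5, a5 = 6, a6 = 4.
Check constraint 4: a5 - a2 = 2; constraint 5: a5 + a3 = 9; constraint 6: a1 + a4 = 6. The remaining constraints are straightforward to verify.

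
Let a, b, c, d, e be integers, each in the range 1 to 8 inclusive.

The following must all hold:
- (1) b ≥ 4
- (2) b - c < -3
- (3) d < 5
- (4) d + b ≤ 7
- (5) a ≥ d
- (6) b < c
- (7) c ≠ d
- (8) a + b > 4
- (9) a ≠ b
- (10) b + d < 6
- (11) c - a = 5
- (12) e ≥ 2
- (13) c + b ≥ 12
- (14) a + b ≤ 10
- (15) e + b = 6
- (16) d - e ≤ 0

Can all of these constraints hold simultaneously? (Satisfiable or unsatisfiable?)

Try a = 3, b = 4, c = 8, d = 1, e = 2.
Check constraint 2: b - c = -4; constraint 4: d + b = 5; constraint 8: a + b = 7. The remaining constraints are straightforward to verify.

Satisfiable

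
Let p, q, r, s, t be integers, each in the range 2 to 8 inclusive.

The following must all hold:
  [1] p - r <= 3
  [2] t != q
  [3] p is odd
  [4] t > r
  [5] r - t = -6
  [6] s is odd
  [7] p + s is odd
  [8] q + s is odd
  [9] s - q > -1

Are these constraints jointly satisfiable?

Constraint 3 makes p odd and constraint 6 makes s odd, so p + s must be even. Constraint 7 says p + s is odd — contradiction.

Unsatisfiable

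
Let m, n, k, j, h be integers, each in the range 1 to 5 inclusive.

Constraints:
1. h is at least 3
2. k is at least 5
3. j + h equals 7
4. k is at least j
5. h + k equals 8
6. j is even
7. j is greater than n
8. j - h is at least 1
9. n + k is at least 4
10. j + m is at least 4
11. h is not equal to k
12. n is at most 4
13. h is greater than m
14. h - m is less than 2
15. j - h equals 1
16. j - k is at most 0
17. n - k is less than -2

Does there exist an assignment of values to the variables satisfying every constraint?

Setting (m, n, k, j, h) = (2, 2, 5, 4, 3) satisfies everything: constraint 3: j + h = 7; constraint 5: h + k = 8; constraint 8: j - h = 1, and the others follow.

Satisfiable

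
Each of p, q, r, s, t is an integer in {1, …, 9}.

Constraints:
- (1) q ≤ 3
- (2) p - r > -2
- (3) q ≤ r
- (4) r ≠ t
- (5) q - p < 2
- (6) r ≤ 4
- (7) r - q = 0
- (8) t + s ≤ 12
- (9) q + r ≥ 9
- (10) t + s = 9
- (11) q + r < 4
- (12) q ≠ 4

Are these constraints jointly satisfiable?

From constraint 1: q ≤ 3. From constraint 6: r ≤ 4. Hence q + r ≤ 7. But constraint 9 requires q + r ≥ 9, and 9 > 7. Contradiction.

Unsatisfiable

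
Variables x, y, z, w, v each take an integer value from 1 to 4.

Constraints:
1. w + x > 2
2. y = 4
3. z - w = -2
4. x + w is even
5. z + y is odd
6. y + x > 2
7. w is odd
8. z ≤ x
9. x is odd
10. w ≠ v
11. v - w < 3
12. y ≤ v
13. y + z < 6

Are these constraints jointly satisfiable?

Satisfiable

Take x = 1, y = 4, z = 1, w = 3, v = 4. Then constraint 1: w + x = 4; constraint 3: z - w = -2, and every other listed constraint is also met.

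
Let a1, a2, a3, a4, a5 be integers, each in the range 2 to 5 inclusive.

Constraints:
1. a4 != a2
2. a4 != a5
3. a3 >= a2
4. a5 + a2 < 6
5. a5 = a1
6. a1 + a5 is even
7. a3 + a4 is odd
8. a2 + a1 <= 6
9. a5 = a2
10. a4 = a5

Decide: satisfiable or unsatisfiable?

From constraints 9 and 10, a4 = a5 = a2, so a4 = a2. But constraint 1 says a4 ≠ a2. Contradiction.

Unsatisfiable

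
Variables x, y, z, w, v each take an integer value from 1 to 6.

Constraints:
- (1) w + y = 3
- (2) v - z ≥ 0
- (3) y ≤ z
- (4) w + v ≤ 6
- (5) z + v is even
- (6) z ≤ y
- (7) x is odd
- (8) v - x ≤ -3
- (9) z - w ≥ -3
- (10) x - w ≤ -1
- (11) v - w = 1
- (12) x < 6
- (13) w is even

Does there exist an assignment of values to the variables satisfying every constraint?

Unsatisfiable

Constraints 2, 8, 9, and 10 give w − x ≥ 1, x − v ≥ 3, v − z ≥ 0, z − w ≥ -3.
Adding all 4 inequalities: the left sides telescope to 0, and the right sides sum to 1 + 3 + 0 + (-3) = 1. So 0 ≥ 1, which is false.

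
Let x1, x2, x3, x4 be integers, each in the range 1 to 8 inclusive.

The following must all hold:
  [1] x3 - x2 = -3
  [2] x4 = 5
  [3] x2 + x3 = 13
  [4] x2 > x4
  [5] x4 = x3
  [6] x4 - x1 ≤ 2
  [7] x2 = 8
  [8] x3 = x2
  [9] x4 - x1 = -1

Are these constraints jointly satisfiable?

Constraint 2 fixes x4 = 5 and constraint 7 fixes x2 = 8. Constraints 5 and 8 give x4 = x3 = x2, so x4 = x2. But 5 ≠ 8 — contradiction.

Unsatisfiable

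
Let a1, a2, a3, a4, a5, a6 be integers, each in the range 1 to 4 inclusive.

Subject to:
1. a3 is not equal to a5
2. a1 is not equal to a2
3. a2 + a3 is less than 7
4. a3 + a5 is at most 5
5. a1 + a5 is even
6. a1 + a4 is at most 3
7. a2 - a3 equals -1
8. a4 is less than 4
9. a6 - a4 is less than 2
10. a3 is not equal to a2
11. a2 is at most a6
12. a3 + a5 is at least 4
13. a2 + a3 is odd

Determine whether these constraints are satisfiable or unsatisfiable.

Satisfiable

The assignment a1 = 1, a2 = 2, a3 = 3, a4 = 1, a5 = 1, a6 = 2 works:
  constraint 3 holds since a2 + a3 = 5.
  constraint 4 holds since a3 + a5 = 4.
The rest check out directly.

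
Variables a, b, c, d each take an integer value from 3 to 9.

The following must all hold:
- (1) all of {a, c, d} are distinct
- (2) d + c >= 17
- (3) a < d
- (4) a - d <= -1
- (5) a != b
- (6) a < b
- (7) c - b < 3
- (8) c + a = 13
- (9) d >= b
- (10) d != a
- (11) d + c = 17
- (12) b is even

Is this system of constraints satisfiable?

Satisfiable

Try a = 4, b = 8, c = 9, d = 8.
Check constraint 2: d + c = 17; constraint 4: a - d = -4. The remaining constraints are straightforward to verify.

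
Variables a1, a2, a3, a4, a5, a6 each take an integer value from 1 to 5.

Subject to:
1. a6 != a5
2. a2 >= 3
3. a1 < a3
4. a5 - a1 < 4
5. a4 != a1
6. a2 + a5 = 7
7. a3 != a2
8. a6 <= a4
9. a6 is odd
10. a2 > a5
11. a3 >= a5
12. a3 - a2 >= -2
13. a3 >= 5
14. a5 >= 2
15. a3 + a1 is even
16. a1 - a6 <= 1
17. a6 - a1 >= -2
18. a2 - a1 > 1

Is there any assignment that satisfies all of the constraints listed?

Satisfiable

Setting (a1, a2, a3, a4, a5, a6) = (1, 4, 5, 2, 3, 1) satisfies everything: constraint 4: a5 - a1 = 2; constraint 6: a2 + a5 = 7, and the others follow.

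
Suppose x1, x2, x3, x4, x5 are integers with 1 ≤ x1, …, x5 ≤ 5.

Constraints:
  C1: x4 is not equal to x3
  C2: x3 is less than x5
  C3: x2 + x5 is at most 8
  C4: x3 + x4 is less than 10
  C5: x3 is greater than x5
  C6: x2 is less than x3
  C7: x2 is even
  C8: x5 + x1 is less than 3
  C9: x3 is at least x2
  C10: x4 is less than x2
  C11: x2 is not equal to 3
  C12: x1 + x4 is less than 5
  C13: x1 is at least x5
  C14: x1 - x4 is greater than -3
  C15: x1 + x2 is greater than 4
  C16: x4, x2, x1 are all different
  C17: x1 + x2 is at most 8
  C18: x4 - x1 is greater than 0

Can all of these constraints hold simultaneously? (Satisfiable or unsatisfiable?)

Unsatisfiable

Constraints 2, 6, 10, 13, and 18 give x3 < x5, x5 ≤ x1, x1 < x4, x4 < x2, x2 < x3. Chaining: x3 < x5 ≤ x1 < x4 < x2 < x3, which forces x3 < x3 — impossible.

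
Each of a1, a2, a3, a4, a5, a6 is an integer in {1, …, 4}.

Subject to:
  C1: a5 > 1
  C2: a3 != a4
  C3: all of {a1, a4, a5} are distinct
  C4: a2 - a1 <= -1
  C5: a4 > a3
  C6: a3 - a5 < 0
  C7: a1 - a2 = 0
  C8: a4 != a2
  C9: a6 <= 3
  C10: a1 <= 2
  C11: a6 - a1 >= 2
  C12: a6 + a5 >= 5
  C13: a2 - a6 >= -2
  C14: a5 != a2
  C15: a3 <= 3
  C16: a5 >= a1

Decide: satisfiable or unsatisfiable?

Unsatisfiable

Constraints 4, 11, and 13 give a2 − a6 ≥ -2, a6 − a1 ≥ 2, a1 − a2 ≥ 1.
Adding all 3 inequalities: the left sides telescope to 0, and the right sides sum to (-2) + 2 + 1 = 1. So 0 ≥ 1, which is false.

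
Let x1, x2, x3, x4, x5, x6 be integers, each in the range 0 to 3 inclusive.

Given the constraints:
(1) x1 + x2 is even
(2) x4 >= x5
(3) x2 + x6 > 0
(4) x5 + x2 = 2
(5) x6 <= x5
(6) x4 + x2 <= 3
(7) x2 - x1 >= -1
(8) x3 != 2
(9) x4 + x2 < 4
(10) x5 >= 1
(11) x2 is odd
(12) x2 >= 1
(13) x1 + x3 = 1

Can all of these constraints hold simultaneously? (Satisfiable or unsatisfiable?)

The assignment x1 = 1, x2 = 1, x3 = 0, x4 = 1, x5 = 1, x6 = 0 works:
  constraint 3 holds since x2 + x6 = 1.
  constraint 4 holds since x5 + x2 = 2.
The rest check out directly.

Satisfiable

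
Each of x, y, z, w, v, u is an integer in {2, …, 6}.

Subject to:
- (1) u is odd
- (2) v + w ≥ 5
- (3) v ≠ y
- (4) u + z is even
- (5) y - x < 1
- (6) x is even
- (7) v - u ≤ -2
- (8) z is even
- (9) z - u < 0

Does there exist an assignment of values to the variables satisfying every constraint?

Unsatisfiable

Constraint 1 makes u odd and constraint 8 makes z even, so u + z must be odd. Constraint 4 says u + z is even — contradiction.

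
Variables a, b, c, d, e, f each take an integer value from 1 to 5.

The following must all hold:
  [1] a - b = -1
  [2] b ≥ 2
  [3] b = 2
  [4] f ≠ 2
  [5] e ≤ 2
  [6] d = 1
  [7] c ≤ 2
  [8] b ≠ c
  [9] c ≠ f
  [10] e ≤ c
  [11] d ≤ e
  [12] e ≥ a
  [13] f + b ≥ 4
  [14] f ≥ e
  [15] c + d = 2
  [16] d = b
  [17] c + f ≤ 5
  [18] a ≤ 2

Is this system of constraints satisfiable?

Constraint 6 fixes d = 1 and constraint 3 fixes b = 2, but constraint 16 requires d = b. Since 1 ≠ 2, contradiction.

Unsatisfiable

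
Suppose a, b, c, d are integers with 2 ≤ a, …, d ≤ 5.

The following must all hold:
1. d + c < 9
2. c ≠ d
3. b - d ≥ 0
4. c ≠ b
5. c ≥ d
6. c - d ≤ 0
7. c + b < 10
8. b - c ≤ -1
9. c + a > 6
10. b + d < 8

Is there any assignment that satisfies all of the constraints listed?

Constraints 3, 6, and 8 give c − b ≥ 1, b − d ≥ 0, d − c ≥ 0.
Adding all 3 inequalities: the left sides telescope to 0, and the right sides sum to 1 + 0 + 0 = 1. So 0 ≥ 1, which is false.

Unsatisfiable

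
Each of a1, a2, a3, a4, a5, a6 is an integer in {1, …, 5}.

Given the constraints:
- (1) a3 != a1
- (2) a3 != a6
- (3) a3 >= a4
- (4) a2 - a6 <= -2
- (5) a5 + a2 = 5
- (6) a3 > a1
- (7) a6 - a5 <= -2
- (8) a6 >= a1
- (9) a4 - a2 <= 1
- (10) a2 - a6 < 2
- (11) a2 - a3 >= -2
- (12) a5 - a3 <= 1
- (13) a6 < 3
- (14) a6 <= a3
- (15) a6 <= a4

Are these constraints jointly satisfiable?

Unsatisfiable

Constraints 4, 7, 11, and 12 give a2 − a3 ≥ -2, a3 − a5 ≥ -1, a5 − a6 ≥ 2, a6 − a2 ≥ 2.
Adding all 4 inequalities: the left sides telescope to 0, and the right sides sum to (-2) + (-1) + 2 + 2 = 1. So 0 ≥ 1, which is false.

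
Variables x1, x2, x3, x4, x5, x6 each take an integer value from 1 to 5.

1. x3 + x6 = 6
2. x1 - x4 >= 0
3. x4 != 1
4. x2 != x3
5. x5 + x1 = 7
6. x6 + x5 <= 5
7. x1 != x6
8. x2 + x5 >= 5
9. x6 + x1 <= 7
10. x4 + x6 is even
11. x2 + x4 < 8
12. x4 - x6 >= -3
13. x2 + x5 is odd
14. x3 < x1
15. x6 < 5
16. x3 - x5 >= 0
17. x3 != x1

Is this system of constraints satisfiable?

Try x1 = 5, x2 = 5, x3 = 4, x4 = 2, x5 = 2, x6 = 2.
Check constraint 1: x3 + x6 = 6; constraint 2: x1 - x4 = 3. The remaining constraints are straightforward to verify.

Satisfiable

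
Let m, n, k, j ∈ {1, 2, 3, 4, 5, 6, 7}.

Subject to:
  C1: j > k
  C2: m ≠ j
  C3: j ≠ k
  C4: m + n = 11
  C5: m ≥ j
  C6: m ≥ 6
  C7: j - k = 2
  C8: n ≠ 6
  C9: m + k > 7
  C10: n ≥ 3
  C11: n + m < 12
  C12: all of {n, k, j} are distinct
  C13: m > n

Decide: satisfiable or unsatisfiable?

Satisfiable

Take m = 7, n = 4, k = 1, j = 3. Then constraint 4: m + n = 11; constraint 7: j - k = 2; constraint 9: m + k = 8, and every other listed constraint is also met.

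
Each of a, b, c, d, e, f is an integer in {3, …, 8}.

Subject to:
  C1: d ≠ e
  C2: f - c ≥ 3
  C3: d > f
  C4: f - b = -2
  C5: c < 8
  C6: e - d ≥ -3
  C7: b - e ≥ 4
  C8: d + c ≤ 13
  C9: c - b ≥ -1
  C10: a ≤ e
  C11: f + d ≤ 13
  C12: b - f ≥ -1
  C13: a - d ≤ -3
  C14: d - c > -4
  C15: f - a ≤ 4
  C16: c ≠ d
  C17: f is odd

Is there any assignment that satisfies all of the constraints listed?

Unsatisfiable

Constraints 2, 6, 7, 9, 13, and 15 give a − f ≥ -4, f − c ≥ 3, c − b ≥ -1, b − e ≥ 4, e − d ≥ -3, d − a ≥ 3.
Adding all 6 inequalities: the left sides telescope to 0, and the right sides sum to (-4) + 3 + (-1) + 4 + (-3) + 3 = 2. So 0 ≥ 2, which is false.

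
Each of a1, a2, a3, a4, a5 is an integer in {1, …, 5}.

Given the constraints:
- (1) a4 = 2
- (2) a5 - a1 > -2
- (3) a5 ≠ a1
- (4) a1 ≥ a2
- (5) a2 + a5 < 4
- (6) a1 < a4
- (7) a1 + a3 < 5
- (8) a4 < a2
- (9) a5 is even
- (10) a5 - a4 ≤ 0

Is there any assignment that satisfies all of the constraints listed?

Unsatisfiable

Constraints 4, 6, and 8 give a2 ≤ a1, a1 < a4, a4 < a2. Chaining: a2 ≤ a1 < a4 < a2, which forces a2 < a2 — impossible.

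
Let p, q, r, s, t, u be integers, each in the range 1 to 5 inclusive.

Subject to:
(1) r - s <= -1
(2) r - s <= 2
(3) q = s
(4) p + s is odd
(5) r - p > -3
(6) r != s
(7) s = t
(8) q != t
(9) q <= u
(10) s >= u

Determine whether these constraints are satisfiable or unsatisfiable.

From constraints 3 and 7, q = s = t, so q = t. But constraint 8 says q ≠ t. Contradiction.

Unsatisfiable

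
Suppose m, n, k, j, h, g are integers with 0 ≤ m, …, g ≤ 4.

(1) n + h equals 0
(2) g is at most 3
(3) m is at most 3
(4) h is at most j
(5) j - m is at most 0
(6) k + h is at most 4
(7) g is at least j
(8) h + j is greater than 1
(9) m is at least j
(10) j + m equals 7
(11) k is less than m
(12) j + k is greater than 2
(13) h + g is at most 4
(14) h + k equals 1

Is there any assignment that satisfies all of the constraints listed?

Unsatisfiable

From constraints 2 and 7: j ≤ g ≤ 3. From constraint 3: m ≤ 3. Hence j + m ≤ 6. But constraint 10 requires j + m = 7, and 7 > 6. Contradiction.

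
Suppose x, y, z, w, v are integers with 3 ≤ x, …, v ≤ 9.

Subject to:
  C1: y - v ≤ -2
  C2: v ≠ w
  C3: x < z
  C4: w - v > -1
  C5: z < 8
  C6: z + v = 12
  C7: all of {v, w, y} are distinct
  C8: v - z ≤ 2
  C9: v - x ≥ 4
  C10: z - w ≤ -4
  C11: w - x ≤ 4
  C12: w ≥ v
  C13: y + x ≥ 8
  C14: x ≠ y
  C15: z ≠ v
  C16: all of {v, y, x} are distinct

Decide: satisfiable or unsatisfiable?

Unsatisfiable

Constraints 8, 9, 10, and 11 give v − x ≥ 4, x − w ≥ -4, w − z ≥ 4, z − v ≥ -2.
Adding all 4 inequalities: the left sides telescope to 0, and the right sides sum to 4 + (-4) + 4 + (-2) = 2. So 0 ≥ 2, which is false.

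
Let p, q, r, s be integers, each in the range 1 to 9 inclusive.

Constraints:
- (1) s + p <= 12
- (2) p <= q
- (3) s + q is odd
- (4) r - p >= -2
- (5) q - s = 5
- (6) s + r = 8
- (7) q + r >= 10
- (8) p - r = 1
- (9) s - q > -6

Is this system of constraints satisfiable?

Satisfiable

Take p = 7, q = 7, r = 6, s = 2. Then constraint 1: s + p = 9; constraint 4: r - p = -1, and every other listed constraint is also met.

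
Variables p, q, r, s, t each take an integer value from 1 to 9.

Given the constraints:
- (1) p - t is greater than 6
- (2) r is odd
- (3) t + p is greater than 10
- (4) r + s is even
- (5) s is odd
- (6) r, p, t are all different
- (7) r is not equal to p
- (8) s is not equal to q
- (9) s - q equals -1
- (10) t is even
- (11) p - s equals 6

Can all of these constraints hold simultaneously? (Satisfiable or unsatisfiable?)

Satisfiable

Take p = 9, q = 4, r = 5, s = 3, t = 2. Then constraint 1: p - t = 7; constraint 3: t + p = 11; constraint 9: s - q = -1, and every other listed constraint is also met.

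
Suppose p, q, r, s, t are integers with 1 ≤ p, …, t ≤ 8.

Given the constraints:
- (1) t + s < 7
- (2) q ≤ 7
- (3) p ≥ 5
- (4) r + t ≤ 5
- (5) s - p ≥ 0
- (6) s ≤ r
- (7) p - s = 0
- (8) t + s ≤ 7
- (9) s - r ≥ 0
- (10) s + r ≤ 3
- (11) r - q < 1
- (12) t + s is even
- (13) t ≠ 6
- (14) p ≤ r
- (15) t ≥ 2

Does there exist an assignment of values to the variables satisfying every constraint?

From constraints 3 and 14: r ≥ p ≥ 5. From constraint 15: t ≥ 2. Hence r + t ≥ 7. But constraint 4 requires r + t ≤ 5, and 5 < 7. Contradiction.

Unsatisfiable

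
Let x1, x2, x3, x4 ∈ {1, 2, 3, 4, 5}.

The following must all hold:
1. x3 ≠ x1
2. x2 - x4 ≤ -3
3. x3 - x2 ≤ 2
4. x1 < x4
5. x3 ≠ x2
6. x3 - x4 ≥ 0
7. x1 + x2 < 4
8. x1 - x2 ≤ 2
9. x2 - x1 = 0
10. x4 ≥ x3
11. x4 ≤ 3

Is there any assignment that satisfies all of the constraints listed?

Unsatisfiable

Constraints 2, 3, and 6 give x2 − x3 ≥ -2, x3 − x4 ≥ 0, x4 − x2 ≥ 3.
Adding all 3 inequalities: the left sides telescope to 0, and the right sides sum to (-2) + 0 + 3 = 1. So 0 ≥ 1, which is false.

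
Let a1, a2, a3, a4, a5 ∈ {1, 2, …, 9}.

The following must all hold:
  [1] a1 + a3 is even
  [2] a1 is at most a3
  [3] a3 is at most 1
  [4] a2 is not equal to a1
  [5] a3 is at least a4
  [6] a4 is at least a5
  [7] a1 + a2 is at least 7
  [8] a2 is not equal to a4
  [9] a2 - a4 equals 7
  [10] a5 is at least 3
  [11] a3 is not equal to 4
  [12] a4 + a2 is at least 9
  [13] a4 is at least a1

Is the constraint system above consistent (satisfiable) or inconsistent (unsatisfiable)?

From constraints 6 and 10: a4 ≥ a5 and a5 ≥ 3, so a4 ≥ 3. From constraints 3 and 5: a4 ≤ a3 and a3 ≤ 1, so a4 ≤ 1. But 1 < 3, so no value of a4 works.

Unsatisfiable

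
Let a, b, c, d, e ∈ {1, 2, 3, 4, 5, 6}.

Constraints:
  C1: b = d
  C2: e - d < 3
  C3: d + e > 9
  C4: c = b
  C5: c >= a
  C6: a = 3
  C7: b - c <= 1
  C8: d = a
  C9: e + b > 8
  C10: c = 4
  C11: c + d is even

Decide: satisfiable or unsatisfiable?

Unsatisfiable

Constraint 10 fixes c = 4 and constraint 6 fixes a = 3. Constraints 1, 4, and 8 give c = b = d = a, so c = a. But 4 ≠ 3 — contradiction.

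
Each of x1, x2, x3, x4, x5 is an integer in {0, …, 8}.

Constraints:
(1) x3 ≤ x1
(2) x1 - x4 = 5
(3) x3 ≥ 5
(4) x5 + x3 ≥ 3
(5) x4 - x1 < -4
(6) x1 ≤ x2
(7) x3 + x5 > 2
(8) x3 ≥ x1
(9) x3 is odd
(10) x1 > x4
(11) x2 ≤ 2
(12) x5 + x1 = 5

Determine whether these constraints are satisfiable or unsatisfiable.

Unsatisfiable

From constraints 1 and 3: x1 ≥ x3 and x3 ≥ 5, so x1 ≥ 5. From constraints 6 and 11: x1 ≤ x2 and x2 ≤ 2, so x1 ≤ 2. But 2 < 5, so no value of x1 works.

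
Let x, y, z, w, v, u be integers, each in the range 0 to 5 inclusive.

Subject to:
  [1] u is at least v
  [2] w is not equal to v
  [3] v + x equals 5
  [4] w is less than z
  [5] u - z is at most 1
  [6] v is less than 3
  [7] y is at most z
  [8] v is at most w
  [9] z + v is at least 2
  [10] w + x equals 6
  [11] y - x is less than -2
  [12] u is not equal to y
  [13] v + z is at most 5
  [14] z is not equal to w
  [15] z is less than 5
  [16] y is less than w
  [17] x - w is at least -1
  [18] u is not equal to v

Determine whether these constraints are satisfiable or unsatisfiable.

Try x = 4, y = 1, z = 3, w = 2, v = 1, u = 4.
Check constraint 3: v + x = 5; constraint 5: u - z = 1; constraint 9: z + v = 4. The remaining constraints are straightforward to verify.

Satisfiable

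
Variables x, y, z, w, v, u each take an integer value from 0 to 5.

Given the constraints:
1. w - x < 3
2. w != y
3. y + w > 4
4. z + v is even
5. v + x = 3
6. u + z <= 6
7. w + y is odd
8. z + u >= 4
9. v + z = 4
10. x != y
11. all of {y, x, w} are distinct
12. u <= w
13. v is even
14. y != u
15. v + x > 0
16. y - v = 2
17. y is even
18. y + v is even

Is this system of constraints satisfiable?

One satisfying assignment is x = 1, y = 4, z = 2, w = 3, v = 2, u = 2.
For the less obvious constraints — constraint 1: w - x = 2; constraint 3: y + w = 7 — and the others hold by inspection.

Satisfiable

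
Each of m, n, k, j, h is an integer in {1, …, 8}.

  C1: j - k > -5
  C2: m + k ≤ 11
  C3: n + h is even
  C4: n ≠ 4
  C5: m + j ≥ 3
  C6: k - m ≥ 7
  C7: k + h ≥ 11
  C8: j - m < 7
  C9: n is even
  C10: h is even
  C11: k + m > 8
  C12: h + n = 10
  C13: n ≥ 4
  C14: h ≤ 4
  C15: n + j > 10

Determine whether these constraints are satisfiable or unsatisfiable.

One satisfying assignment is m = 1, n = 6, k = 8, j = 5, h = 4.
For the less obvious constraints — constraint 1: j - k = -3; constraint 2: m + k = 9; constraint 5: m + j = 6 — and the others hold by inspection.

Satisfiable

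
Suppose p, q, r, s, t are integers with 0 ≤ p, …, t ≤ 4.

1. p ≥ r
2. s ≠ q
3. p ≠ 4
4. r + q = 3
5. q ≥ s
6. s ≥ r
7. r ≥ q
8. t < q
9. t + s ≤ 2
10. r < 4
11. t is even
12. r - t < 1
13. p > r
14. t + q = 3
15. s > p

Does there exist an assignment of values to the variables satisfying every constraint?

Constraints 5, 7, 13, and 15 give s ≤ q, q ≤ r, r < p, p < s. Chaining: s ≤ q ≤ r < p < s, which forces s < s — impossible.

Unsatisfiable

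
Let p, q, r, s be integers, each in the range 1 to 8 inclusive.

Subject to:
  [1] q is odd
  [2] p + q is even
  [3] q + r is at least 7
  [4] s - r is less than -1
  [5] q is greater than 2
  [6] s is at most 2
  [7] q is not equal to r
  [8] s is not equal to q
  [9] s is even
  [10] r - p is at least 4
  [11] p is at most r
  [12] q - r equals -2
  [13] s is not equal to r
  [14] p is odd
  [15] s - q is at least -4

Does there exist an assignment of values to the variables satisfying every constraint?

Try p = 1, q = 3, r = 5, s = 2.
Check constraint 3: q + r = 8; constraint 4: s - r = -3; constraint 10: r - p = 4. The remaining constraints are straightforward to verify.

Satisfiable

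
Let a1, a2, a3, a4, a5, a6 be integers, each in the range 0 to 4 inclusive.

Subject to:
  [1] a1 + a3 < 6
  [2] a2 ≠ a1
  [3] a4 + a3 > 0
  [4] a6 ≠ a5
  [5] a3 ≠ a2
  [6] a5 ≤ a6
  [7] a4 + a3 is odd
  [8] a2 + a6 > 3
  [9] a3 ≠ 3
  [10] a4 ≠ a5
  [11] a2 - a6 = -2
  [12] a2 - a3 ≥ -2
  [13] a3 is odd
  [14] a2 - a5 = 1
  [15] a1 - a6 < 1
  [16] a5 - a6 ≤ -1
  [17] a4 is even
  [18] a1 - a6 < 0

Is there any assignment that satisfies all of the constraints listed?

Take a1 = 3, a2 = 2, a3 = 1, a4 = 2, a5 = 1, a6 = 4. Then constraint 1: a1 + a3 = 4; constraint 3: a4 + a3 = 3, and every other listed constraint is also met.

Satisfiable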